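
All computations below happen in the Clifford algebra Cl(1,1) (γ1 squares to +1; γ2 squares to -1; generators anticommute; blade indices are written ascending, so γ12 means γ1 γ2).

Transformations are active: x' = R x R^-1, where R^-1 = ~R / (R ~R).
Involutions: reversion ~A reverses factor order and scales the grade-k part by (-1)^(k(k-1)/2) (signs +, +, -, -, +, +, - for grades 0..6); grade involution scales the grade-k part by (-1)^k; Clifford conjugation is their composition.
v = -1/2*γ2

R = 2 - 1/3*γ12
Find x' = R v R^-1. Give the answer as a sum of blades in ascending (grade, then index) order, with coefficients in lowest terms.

~R = 2 + 1/3*γ12, and R ~R = 35/9, so R^-1 = ~R / (35/9).
R v = -1/6*γ1 - γ2
Answer: -6/35*γ1 - 37/70*γ2


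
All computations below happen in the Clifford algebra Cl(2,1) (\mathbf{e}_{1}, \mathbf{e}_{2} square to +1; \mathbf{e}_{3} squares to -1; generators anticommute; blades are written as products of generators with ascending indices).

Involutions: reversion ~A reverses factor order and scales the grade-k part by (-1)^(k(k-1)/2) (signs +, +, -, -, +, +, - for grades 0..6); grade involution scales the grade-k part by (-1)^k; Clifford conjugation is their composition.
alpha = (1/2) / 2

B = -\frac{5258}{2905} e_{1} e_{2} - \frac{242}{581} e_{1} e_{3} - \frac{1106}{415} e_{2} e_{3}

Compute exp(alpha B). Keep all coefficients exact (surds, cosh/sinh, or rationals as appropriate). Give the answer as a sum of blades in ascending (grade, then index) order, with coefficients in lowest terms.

B^2 term by term: the squares give (-\frac{5258}{2905})^2*(e_{1} e_{2})^2 + (-\frac{242}{581})^2*(e_{1} e_{3})^2 + (-\frac{1106}{415})^2*(e_{2} e_{3})^2 = \frac{27646564}{8439025}*(-1) + \frac{58564}{337561}*(+1) + \frac{1223236}{172225}*(+1) = 4 (each basis 2-blade squares to minus the product of its generators' squares); cross terms between blades sharing an index anticommute and cancel. So B^2 = 4.
B^2 = 4 — the positive square puts this in the hyperbolic regime; l = 2, alpha*l = \frac{1}{2}, so exp(alpha B) = cosh(\frac{1}{2}) + (sinh(\frac{1}{2})/2)*B = \cosh{\left(\frac{1}{2} \right)} + (\frac{\sinh{\left(\frac{1}{2} \right)}}{2})*B.
Answer: \cosh{\left(\frac{1}{2} \right)} - \frac{2629 \sinh{\left(\frac{1}{2} \right)}}{2905} e_{1} e_{2} - \frac{121 \sinh{\left(\frac{1}{2} \right)}}{581} e_{1} e_{3} - \frac{553 \sinh{\left(\frac{1}{2} \right)}}{415} e_{2} e_{3}


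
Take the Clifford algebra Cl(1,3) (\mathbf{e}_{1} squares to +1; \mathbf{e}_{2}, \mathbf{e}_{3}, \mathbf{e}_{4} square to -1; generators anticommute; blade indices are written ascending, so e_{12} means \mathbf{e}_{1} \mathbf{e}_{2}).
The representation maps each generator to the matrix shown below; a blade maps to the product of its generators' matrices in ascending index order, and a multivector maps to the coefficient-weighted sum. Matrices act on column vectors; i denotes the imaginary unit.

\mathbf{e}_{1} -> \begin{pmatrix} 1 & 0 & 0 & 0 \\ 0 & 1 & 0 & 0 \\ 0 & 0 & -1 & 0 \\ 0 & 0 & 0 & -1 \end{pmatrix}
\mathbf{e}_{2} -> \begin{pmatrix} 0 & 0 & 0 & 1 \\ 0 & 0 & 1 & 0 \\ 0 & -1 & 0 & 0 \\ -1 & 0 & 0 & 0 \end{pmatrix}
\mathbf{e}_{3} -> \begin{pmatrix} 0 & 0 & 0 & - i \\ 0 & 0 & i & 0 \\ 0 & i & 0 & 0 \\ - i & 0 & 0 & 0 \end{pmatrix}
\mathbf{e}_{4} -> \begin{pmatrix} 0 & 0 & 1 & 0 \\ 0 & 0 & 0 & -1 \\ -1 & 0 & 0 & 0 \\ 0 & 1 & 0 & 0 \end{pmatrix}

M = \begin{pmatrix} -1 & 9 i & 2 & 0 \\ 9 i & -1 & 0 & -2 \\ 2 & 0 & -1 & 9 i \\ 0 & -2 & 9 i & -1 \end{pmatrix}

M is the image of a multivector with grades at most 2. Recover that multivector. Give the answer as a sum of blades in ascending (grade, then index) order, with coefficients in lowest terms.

Method: the blade images are trace-orthogonal — tr(rho(e_A) rho(e_B)^-1) = 4 if A = B and 0 otherwise — and rho(e_A)^-1 = (e_A)^2 * rho(e_A) with (e_A)^2 = +1 or -1, so the coefficient of e_A in the preimage is (e_A)^2 * tr(M rho(e_A))/4.
Nonzero projections over blades of grade <= 2: 1: (1)^2 = +1, tr(M 1) = -4, coefficient -1; e_{14}: (e_{14})^2 = +1, tr(M rho(e_{14})) = 8, coefficient 2; e_{34}: (e_{34})^2 = -1, tr(M rho(e_{34})) = 36, coefficient -9. Every other blade of grade <= 2 projects to 0.
Answer: -1 + 2 e_{14} - 9 e_{34}


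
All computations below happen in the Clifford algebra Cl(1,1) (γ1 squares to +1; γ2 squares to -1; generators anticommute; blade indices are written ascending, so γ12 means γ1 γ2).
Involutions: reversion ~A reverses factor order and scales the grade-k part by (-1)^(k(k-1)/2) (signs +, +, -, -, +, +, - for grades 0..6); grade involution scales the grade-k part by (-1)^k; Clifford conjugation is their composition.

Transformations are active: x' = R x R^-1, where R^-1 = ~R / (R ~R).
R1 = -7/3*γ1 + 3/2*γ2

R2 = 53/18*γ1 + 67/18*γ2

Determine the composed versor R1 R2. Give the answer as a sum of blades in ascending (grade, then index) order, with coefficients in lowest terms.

Distribute over the terms of R1 (each basis-blade product reordered to ascending indices, repeated generators contracted through their squares):
(-7/3*γ1) R2 = -371/54 - 469/54*γ12
(3/2*γ2) R2 = -67/12 - 53/12*γ12
Summing the partial products and collecting blades:
Answer: -1345/108 - 1415/108*γ12


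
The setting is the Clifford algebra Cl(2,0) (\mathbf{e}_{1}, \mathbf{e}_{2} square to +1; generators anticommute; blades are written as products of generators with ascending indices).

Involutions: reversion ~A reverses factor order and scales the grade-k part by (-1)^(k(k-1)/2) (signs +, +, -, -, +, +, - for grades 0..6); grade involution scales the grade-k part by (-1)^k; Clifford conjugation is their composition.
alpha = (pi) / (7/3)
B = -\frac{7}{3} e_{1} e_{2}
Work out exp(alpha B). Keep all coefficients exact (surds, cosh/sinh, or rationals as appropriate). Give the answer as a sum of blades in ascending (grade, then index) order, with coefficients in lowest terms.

B^2 = (-\frac{7}{3})^2*(e_{1} e_{2})^2 = \frac{49}{9}*(-1) = -\frac{49}{9} (a basis 2-blade squares to minus the product of its generators' squares).
B^2 = -\frac{49}{9} — the series telescopes trigonometrically here: l = \frac{7}{3}, alpha*l = \pi, so exp(alpha B) = cos(\pi) + (sin(\pi)/(\frac{7}{3}))*B = -1 + (0)*B.
Answer: -1


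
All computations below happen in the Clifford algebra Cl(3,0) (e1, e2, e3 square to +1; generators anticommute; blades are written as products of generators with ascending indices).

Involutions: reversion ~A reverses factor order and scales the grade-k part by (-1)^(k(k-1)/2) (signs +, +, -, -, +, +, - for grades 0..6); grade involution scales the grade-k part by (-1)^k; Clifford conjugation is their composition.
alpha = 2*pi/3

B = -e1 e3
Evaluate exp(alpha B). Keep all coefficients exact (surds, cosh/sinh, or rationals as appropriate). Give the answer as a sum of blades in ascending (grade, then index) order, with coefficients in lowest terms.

B^2 = (-1)^2*(e1 e3)^2 = 1*(-1) = -1 (a basis 2-blade squares to minus the product of its generators' squares).
B^2 = -1 — the negative square puts this in the circular regime; l = 1, alpha*l = 2*pi/3, so exp(alpha B) = cos(2*pi/3) + (sin(2*pi/3)/1)*B = -1/2 + (sqrt(3)/2)*B.
Answer: -1/2 - sqrt(3)/2*e1 e3


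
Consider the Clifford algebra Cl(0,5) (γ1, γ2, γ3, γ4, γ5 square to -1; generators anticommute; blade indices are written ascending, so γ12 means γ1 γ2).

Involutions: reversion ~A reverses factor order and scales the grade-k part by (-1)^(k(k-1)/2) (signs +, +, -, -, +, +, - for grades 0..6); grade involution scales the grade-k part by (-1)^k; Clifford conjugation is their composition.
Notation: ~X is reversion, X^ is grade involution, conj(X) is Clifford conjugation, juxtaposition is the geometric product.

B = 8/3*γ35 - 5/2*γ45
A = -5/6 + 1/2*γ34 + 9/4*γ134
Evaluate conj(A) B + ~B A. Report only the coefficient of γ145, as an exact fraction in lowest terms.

first term: -125/36*γ35 + 3/4*γ45 + 45/8*γ135 + 6*γ145
second term: 125/36*γ35 - 3/4*γ45 + 45/8*γ135 + 6*γ145
Answer: 12


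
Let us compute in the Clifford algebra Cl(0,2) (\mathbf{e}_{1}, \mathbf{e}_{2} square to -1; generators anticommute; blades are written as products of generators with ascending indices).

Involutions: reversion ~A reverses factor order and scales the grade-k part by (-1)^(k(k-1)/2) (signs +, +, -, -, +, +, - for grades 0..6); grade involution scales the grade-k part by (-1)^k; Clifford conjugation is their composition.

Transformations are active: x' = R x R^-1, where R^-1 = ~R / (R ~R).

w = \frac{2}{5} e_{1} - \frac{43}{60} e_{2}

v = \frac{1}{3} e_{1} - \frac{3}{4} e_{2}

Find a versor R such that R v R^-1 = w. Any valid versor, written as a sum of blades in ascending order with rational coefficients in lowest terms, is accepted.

Take R = v + w = \frac{11}{15} e_{1} - \frac{22}{15} e_{2}. Because q(v) = q(w) = -\frac{97}{144}, conjugation by R sends v exactly to w.
Answer: \frac{11}{15} e_{1} - \frac{22}{15} e_{2}


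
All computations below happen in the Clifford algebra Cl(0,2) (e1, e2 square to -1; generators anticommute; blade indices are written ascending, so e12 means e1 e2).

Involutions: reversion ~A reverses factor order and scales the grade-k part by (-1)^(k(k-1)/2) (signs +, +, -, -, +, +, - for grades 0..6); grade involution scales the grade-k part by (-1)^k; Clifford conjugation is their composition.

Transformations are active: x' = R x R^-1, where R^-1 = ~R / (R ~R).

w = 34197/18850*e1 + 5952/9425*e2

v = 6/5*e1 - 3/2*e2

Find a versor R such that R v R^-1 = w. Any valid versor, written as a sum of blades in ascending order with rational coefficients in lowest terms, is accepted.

Take R = v + w = 56817/18850*e1 - 16371/18850*e2. Because q(v) = q(w) = -369/100, conjugation by R sends v exactly to w.
Answer: 56817/18850*e1 - 16371/18850*e2


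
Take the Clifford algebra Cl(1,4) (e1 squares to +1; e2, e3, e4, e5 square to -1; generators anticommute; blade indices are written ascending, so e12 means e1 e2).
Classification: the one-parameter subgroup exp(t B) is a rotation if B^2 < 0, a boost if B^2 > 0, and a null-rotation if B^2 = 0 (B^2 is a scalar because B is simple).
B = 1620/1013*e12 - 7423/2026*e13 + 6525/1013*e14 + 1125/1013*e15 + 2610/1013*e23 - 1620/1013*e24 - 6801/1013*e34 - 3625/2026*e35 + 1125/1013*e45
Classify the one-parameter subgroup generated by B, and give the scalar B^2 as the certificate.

B^2 term by term: the squares give (1620/1013)^2*(e12)^2 + (-7423/2026)^2*(e13)^2 + (6525/1013)^2*(e14)^2 + (1125/1013)^2*(e15)^2 + (2610/1013)^2*(e23)^2 + (-1620/1013)^2*(e24)^2 + (-6801/1013)^2*(e34)^2 + (-3625/2026)^2*(e35)^2 + (1125/1013)^2*(e45)^2 = 2624400/1026169*(+1) + 55100929/4104676*(+1) + 42575625/1026169*(+1) + 1265625/1026169*(+1) + 6812100/1026169*(-1) + 2624400/1026169*(-1) + 46253601/1026169*(-1) + 13140625/4104676*(-1) + 1265625/1026169*(-1) = 0 (each basis 2-blade squares to minus the product of its generators' squares); cross terms between blades sharing an index anticommute and cancel; the commuting (index-disjoint) pairs give grade-4 terms 2*c*c'*(blade product), which cancel blade by blade — e1234: -22035240/1026169 - 12025260/1026169 + 34060500/1026169 = 0; e1235: -5872500/1026169 + 5872500/1026169 = 0; e1245: 3645000/1026169 - 3645000/1026169 = 0; e1345: -8350875/1026169 + 23653125/1026169 - 15302250/1026169 = 0; e2345: 5872500/1026169 - 5872500/1026169 = 0 — confirming B is simple. So B^2 = 0.
Answer: null-rotation, certificate B^2 = 0. Check the certificate: B^2 = 0, and that sign is decisive whatever form B takes.


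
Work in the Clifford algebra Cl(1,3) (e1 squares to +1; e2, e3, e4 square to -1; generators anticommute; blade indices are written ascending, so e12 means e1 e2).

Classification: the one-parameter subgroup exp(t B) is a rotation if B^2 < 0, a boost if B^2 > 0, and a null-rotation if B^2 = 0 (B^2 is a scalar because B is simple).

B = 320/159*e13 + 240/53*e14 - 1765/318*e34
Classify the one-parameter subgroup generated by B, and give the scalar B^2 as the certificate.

B^2 term by term: the squares give (320/159)^2*(e13)^2 + (240/53)^2*(e14)^2 + (-1765/318)^2*(e34)^2 = 102400/25281*(+1) + 57600/2809*(+1) + 3115225/101124*(-1) = -25/4 (each basis 2-blade squares to minus the product of its generators' squares); cross terms between blades sharing an index anticommute and cancel. So B^2 = -25/4.
Answer: rotation, certificate B^2 = -25/4. Why this suffices: the scalar -25/4 survives any versor conjugation, so its sign alone determines the class however B is presented.


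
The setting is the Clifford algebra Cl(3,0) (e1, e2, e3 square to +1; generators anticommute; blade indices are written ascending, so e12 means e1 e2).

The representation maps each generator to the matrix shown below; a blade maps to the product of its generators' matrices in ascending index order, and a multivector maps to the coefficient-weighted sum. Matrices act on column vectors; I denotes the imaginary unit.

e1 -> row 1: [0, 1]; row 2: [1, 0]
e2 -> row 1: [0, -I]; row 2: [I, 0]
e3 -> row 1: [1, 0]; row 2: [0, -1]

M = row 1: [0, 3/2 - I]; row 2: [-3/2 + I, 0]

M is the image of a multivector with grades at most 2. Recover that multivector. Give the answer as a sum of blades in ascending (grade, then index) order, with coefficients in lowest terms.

Method: 1, rho(e1), rho(e2), rho(e3) form a trace-orthogonal basis of the 2x2 complex matrices (tr(X Y) = 2 if X = Y, else 0), so M = m0*1 + m1*rho(e1) + m2*rho(e2) + m3*rho(e3) with m0 = tr(M)/2 = 0, m1 = tr(M rho(e1))/2 = 0, m2 = tr(M rho(e2))/2 = 1 + 3*I/2, m3 = tr(M rho(e3))/2 = 0.
Multiplying table entries, the bivector images are rho(e12) = I*rho(e3), rho(e13) = -I*rho(e2), rho(e23) = I*rho(e1); with real blade coefficients the real parts of m0..m3 are the coefficients of 1, e1, e2, e3 and the imaginary parts give the bivectors (e23: Im m1, e13: -Im m2, e12: Im m3).
Answer: e2 - 3/2*e13


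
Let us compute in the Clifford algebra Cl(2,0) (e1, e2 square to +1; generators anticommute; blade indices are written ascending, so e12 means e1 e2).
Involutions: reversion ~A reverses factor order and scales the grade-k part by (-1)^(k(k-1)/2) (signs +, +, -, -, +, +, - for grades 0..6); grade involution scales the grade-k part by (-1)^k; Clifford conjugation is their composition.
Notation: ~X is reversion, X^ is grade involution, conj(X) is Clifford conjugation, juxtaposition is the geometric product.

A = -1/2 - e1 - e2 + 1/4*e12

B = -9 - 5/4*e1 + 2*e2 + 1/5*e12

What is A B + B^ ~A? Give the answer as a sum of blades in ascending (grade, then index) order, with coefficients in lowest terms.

first term: 37/10 + 413/40*e1 + 649/80*e2 - 28/5*e12
second term: 53/10 + 307/40*e1 + 791/80*e2 - 11/10*e12
Answer: 9 + 18*e1 + 18*e2 - 67/10*e12


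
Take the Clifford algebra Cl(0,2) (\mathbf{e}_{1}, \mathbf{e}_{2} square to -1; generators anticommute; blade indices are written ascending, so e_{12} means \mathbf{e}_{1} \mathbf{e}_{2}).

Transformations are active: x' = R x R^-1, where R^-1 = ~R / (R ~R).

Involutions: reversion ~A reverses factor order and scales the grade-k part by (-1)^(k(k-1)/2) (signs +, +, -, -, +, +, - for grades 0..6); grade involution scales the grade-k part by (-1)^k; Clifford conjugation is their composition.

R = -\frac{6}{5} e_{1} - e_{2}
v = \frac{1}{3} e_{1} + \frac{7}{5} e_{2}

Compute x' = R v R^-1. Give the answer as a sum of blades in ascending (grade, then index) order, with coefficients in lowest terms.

~R = -\frac{6}{5} e_{1} - e_{2}, and R ~R = -\frac{61}{25}, so R^-1 = ~R / (-\frac{61}{25}).
R v = \frac{9}{5} - \frac{101}{75} e_{12}
Answer: \frac{263}{183} e_{1} + \frac{23}{305} e_{2}


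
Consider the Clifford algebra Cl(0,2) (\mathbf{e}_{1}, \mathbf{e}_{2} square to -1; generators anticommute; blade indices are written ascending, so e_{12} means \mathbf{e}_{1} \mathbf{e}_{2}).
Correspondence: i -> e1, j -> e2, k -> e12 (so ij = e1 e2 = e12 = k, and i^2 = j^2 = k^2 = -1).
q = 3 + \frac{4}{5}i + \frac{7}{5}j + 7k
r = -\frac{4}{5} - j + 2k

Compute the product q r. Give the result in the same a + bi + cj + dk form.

In blades: q = 3 + \frac{4}{5} e_{1} + \frac{7}{5} e_{2} + 7 e_{12}, r = -\frac{4}{5} - e_{2} + 2 e_{12}.
Distribute q over r term by term (generator squares from the signature, products reordered to ascending indices): (3)*r = -\frac{12}{5} - 3 e_{2} + 6 e_{12}; (\frac{4}{5} e_{1})*r = -\frac{16}{25} e_{1} - \frac{8}{5} e_{2} - \frac{4}{5} e_{12}; (\frac{7}{5} e_{2})*r = \frac{7}{5} + \frac{14}{5} e_{1} - \frac{28}{25} e_{2}; (7 e_{12})*r = -14 + 7 e_{1} - \frac{28}{5} e_{12}.
Sum: -15 + \frac{229}{25} e_{1} - \frac{143}{25} e_{2} - \frac{2}{5} e_{12}; translating back through the correspondence:
Answer: -15 + \frac{229}{25}i - \frac{143}{25}j - \frac{2}{5}k


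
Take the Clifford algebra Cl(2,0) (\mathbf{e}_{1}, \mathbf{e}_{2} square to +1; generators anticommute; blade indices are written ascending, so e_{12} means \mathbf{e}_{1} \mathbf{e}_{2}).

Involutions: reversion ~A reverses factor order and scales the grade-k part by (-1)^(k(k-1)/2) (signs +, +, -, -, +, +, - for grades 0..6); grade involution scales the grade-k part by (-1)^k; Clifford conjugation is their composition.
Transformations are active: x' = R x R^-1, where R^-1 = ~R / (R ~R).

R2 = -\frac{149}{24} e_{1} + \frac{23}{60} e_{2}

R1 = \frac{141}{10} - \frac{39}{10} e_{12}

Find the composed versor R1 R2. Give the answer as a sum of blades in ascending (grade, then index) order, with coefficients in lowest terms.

Distribute over the terms of R1 (each basis-blade product reordered to ascending indices, repeated generators contracted through their squares):
(\frac{141}{10}) R2 = -\frac{7003}{80} e_{1} + \frac{1081}{200} e_{2}
(-\frac{39}{10} e_{12}) R2 = -\frac{299}{200} e_{1} - \frac{1937}{80} e_{2}
Summing the partial products and collecting blades:
Answer: -\frac{35613}{400} e_{1} - \frac{7523}{400} e_{2}


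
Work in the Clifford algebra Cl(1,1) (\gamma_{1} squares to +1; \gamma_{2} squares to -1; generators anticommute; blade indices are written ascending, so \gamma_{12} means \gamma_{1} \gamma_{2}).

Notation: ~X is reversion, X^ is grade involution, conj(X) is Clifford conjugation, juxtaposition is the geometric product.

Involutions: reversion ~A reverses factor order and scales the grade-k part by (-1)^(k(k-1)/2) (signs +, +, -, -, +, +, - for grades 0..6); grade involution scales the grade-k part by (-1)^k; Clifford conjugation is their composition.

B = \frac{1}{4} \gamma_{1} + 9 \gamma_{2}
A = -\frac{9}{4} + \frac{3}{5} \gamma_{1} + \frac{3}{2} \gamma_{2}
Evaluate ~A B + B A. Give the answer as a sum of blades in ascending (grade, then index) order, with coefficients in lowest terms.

first term: -\frac{267}{20} - \frac{9}{16} \gamma_{1} - \frac{81}{4} \gamma_{2} + \frac{201}{40} \gamma_{12}
second term: -\frac{267}{20} - \frac{9}{16} \gamma_{1} - \frac{81}{4} \gamma_{2} - \frac{201}{40} \gamma_{12}
Answer: -\frac{267}{10} - \frac{9}{8} \gamma_{1} - \frac{81}{2} \gamma_{2}


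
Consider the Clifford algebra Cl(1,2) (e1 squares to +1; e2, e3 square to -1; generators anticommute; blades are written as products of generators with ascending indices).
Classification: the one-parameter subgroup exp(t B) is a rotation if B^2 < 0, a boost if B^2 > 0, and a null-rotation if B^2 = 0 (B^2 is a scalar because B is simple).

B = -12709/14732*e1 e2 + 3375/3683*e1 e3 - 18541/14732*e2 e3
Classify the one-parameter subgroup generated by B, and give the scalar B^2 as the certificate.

B^2 term by term: the squares give (-12709/14732)^2*(e1 e2)^2 + (3375/3683)^2*(e1 e3)^2 + (-18541/14732)^2*(e2 e3)^2 = 161518681/217031824*(+1) + 11390625/13564489*(+1) + 343768681/217031824*(-1) = 0 (each basis 2-blade squares to minus the product of its generators' squares); cross terms between blades sharing an index anticommute and cancel. So B^2 = 0.
Answer: null-rotation, certificate B^2 = 0. Note: conjugating B changes its blade decomposition but never the scalar B^2 = 0, whose sign settles the classification.


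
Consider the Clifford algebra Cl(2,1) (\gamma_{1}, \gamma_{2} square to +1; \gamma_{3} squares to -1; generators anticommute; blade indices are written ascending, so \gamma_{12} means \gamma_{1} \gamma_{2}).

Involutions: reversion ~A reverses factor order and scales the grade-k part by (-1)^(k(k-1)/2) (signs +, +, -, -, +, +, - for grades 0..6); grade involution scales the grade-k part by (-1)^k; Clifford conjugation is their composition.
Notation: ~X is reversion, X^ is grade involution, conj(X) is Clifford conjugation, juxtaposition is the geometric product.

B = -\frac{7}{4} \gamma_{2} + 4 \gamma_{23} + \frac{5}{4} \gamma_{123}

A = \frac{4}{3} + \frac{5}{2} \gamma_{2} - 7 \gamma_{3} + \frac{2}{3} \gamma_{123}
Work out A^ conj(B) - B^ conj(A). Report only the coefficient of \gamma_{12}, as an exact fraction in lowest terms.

first term: -\frac{125}{24} + \frac{8}{3} \gamma_{1} - \frac{77}{3} \gamma_{2} + 10 \gamma_{3} - \frac{35}{4} \gamma_{12} + \frac{103}{24} \gamma_{13} - \frac{211}{12} \gamma_{23} + \frac{5}{3} \gamma_{123}
second term: -\frac{125}{24} + \frac{8}{3} \gamma_{1} - \frac{77}{3} \gamma_{2} + 10 \gamma_{3} + \frac{35}{4} \gamma_{12} - \frac{103}{24} \gamma_{13} + \frac{211}{12} \gamma_{23} - \frac{5}{3} \gamma_{123}
Answer: -\frac{35}{2}


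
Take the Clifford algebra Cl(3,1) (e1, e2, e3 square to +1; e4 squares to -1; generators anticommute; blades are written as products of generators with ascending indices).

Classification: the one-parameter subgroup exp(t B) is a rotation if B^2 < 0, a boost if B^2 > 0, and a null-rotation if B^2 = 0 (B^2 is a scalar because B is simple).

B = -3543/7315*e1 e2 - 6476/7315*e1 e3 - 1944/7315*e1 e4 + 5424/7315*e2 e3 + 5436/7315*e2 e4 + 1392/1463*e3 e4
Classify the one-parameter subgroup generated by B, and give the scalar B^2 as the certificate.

B^2 term by term: the squares give (-3543/7315)^2*(e1 e2)^2 + (-6476/7315)^2*(e1 e3)^2 + (-1944/7315)^2*(e1 e4)^2 + (5424/7315)^2*(e2 e3)^2 + (5436/7315)^2*(e2 e4)^2 + (1392/1463)^2*(e3 e4)^2 = 12552849/53509225*(-1) + 41938576/53509225*(-1) + 3779136/53509225*(+1) + 29419776/53509225*(-1) + 29550096/53509225*(+1) + 1937664/2140369*(+1) = -1/25 (each basis 2-blade squares to minus the product of its generators' squares); cross terms between blades sharing an index anticommute and cancel; the commuting (index-disjoint) pairs give grade-4 terms 2*c*c'*(blade product), which cancel blade by blade — e1 e2 e3 e4: -9863712/10701845 + 70407072/53509225 - 21088512/53509225 = 0 — confirming B is simple. So B^2 = -1/25.
Answer: rotation, certificate B^2 = -1/25. Because -1/25 is invariant under every versor sandwich, the classification follows from its sign alone.


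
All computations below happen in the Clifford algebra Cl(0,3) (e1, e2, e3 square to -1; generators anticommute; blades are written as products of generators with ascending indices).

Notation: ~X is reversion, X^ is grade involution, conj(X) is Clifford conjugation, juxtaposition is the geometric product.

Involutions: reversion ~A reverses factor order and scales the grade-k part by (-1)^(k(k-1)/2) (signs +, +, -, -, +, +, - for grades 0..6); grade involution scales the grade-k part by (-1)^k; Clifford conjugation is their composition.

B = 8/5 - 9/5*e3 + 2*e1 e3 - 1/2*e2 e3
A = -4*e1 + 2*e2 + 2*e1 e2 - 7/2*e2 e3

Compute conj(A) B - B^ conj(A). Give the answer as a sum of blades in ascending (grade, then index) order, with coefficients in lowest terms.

first term: 7/4 + 32/5*e1 + 31/10*e2 - 9*e3 - 51/5*e1 e2 - 41/5*e1 e3 + 26/5*e2 e3 + 28/5*e1 e2 e3
second term: 7/4 + 32/5*e1 + 31/10*e2 + 9*e3 + 19/5*e1 e2 - 31/5*e1 e3 + 66/5*e2 e3 - 8/5*e1 e2 e3
Answer: -18*e3 - 14*e1 e2 - 2*e1 e3 - 8*e2 e3 + 36/5*e1 e2 e3


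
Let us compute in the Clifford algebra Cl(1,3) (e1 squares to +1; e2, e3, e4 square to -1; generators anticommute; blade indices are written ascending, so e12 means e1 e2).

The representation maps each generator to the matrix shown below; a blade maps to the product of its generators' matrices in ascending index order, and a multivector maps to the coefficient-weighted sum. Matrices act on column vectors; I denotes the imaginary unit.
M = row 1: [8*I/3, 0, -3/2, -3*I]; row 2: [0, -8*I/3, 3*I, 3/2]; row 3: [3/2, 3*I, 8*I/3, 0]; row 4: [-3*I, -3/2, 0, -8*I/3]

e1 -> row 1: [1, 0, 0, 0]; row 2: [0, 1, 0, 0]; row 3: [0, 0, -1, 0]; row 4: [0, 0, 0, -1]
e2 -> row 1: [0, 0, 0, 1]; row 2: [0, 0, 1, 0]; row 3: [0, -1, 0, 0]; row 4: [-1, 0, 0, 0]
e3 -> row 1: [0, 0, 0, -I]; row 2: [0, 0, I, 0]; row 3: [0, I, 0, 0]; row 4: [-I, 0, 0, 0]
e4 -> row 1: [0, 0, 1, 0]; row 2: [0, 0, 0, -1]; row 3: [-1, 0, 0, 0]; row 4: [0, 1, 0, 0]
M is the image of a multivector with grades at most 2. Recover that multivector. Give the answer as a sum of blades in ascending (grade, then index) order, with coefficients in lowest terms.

Method: the blade images are trace-orthogonal — tr(rho(e_A) rho(e_B)^-1) = 4 if A = B and 0 otherwise — and rho(e_A)^-1 = (e_A)^2 * rho(e_A) with (e_A)^2 = +1 or -1, so the coefficient of e_A in the preimage is (e_A)^2 * tr(M rho(e_A))/4.
Nonzero projections over blades of grade <= 2: e3: (e3)^2 = -1, tr(M rho(e3)) = -12, coefficient 3; e4: (e4)^2 = -1, tr(M rho(e4)) = 6, coefficient -3/2; e23: (e23)^2 = -1, tr(M rho(e23)) = 32/3, coefficient -8/3. Every other blade of grade <= 2 projects to 0.
Answer: 3*e3 - 3/2*e4 - 8/3*e23


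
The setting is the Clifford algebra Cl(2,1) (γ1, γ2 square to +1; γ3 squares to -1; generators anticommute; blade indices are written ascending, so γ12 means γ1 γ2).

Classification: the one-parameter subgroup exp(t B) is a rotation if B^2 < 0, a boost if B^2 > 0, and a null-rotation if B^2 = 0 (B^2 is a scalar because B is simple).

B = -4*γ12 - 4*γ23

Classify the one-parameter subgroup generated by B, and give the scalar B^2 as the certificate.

B^2 term by term: the squares give (-4)^2*(γ12)^2 + (-4)^2*(γ23)^2 = 16*(-1) + 16*(+1) = 0 (each basis 2-blade squares to minus the product of its generators' squares); cross terms between blades sharing an index anticommute and cancel. So B^2 = 0.
Answer: null-rotation, certificate B^2 = 0. Note: conjugating B changes its blade decomposition but never the scalar B^2 = 0, whose sign settles the classification.


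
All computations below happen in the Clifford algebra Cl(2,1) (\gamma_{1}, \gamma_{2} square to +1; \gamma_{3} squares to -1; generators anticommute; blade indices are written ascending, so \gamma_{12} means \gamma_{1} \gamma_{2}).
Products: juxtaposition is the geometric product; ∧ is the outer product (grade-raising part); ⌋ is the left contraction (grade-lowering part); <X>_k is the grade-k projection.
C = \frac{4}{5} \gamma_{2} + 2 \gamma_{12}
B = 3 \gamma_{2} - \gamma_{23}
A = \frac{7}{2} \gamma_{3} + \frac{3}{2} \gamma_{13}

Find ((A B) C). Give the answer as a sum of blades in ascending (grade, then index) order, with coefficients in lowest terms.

step 1: -\frac{7}{2} \gamma_{2} - \frac{3}{2} \gamma_{12} - \frac{21}{2} \gamma_{23} - \frac{9}{2} \gamma_{123}
step 2: \frac{1}{5} + \frac{29}{5} \gamma_{1} + \frac{87}{5} \gamma_{3} + \frac{123}{5} \gamma_{13}
Answer: \frac{1}{5} + \frac{29}{5} \gamma_{1} + \frac{87}{5} \gamma_{3} + \frac{123}{5} \gamma_{13}


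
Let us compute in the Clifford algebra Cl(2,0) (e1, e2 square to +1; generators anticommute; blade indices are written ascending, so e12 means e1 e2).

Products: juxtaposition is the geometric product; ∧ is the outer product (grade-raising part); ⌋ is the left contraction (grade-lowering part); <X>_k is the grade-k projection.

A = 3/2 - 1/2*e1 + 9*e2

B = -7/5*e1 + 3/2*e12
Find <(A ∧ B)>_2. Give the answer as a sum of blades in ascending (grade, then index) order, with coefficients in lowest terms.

step 1: -21/10*e1 + 297/20*e12
step 2: 297/20*e12
Answer: 297/20*e12


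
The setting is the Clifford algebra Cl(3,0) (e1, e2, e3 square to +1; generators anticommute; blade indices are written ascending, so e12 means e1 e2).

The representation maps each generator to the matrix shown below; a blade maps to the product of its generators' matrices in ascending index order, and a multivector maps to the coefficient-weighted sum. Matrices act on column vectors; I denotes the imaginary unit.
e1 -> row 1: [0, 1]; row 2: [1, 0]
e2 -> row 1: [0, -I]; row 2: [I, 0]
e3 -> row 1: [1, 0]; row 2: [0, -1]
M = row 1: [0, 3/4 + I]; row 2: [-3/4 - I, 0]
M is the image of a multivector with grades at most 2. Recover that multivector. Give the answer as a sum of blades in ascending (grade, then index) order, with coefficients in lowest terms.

Method: 1, rho(e1), rho(e2), rho(e3) form a trace-orthogonal basis of the 2x2 complex matrices (tr(X Y) = 2 if X = Y, else 0), so M = m0*1 + m1*rho(e1) + m2*rho(e2) + m3*rho(e3) with m0 = tr(M)/2 = 0, m1 = tr(M rho(e1))/2 = 0, m2 = tr(M rho(e2))/2 = -1 + 3*I/4, m3 = tr(M rho(e3))/2 = 0.
Multiplying table entries, the bivector images are rho(e12) = I*rho(e3), rho(e13) = -I*rho(e2), rho(e23) = I*rho(e1); with real blade coefficients the real parts of m0..m3 are the coefficients of 1, e1, e2, e3 and the imaginary parts give the bivectors (e23: Im m1, e13: -Im m2, e12: Im m3).
Answer: -e2 - 3/4*e13


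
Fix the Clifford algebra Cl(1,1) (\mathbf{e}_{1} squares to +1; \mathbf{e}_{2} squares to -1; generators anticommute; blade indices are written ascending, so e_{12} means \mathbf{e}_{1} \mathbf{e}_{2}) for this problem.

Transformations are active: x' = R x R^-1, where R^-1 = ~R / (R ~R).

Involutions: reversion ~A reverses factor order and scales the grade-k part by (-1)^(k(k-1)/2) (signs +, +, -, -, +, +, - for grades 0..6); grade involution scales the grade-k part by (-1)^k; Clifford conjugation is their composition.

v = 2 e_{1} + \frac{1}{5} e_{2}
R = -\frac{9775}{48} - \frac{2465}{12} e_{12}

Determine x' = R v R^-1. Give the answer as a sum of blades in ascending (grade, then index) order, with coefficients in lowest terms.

~R = -\frac{9775}{48} + \frac{2465}{12} e_{12}, and R ~R = -\frac{556325}{768}, so R^-1 = ~R / (-\frac{556325}{768}).
R v = -\frac{8789}{24} e_{1} + \frac{17765}{48} e_{2}
Answer: -\frac{4366}{21} e_{1} + \frac{21829}{105} e_{2}


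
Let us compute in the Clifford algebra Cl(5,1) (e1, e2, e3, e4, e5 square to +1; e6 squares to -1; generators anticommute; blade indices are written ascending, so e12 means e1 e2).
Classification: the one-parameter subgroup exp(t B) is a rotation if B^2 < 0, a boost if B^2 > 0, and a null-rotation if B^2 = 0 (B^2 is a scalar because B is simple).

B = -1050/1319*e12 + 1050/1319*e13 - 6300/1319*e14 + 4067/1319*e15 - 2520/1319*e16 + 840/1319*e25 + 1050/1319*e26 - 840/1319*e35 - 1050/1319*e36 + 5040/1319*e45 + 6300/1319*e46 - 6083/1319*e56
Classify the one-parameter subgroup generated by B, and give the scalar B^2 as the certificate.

B^2 term by term: the squares give (-1050/1319)^2*(e12)^2 + (1050/1319)^2*(e13)^2 + (-6300/1319)^2*(e14)^2 + (4067/1319)^2*(e15)^2 + (-2520/1319)^2*(e16)^2 + (840/1319)^2*(e25)^2 + (1050/1319)^2*(e26)^2 + (-840/1319)^2*(e35)^2 + (-1050/1319)^2*(e36)^2 + (5040/1319)^2*(e45)^2 + (6300/1319)^2*(e46)^2 + (-6083/1319)^2*(e56)^2 = 1102500/1739761*(-1) + 1102500/1739761*(-1) + 39690000/1739761*(-1) + 16540489/1739761*(-1) + 6350400/1739761*(+1) + 705600/1739761*(-1) + 1102500/1739761*(+1) + 705600/1739761*(-1) + 1102500/1739761*(+1) + 25401600/1739761*(-1) + 39690000/1739761*(+1) + 37002889/1739761*(+1) = 0 (each basis 2-blade squares to minus the product of its generators' squares); cross terms between blades sharing an index anticommute and cancel; the commuting (index-disjoint) pairs give grade-4 terms 2*c*c'*(blade product), which cancel blade by blade — e1235: 1764000/1739761 - 1764000/1739761 = 0; e1236: 2205000/1739761 - 2205000/1739761 = 0; e1245: -10584000/1739761 + 10584000/1739761 = 0; e1246: -13230000/1739761 + 13230000/1739761 = 0; e1256: 12774300/1739761 - 8540700/1739761 - 4233600/1739761 = 0; e1345: 10584000/1739761 - 10584000/1739761 = 0; e1346: 13230000/1739761 - 13230000/1739761 = 0; e1356: -12774300/1739761 + 8540700/1739761 + 4233600/1739761 = 0; e1456: 76645800/1739761 - 51244200/1739761 - 25401600/1739761 = 0; e2356: 1764000/1739761 - 1764000/1739761 = 0; e2456: -10584000/1739761 + 10584000/1739761 = 0; e3456: 10584000/1739761 - 10584000/1739761 = 0 — confirming B is simple. So B^2 = 0.
Answer: null-rotation, certificate B^2 = 0. The invariant at work: B^2 = 0 is unchanged by conjugation, hence its sign classifies the subgroup whatever basis B is written in.


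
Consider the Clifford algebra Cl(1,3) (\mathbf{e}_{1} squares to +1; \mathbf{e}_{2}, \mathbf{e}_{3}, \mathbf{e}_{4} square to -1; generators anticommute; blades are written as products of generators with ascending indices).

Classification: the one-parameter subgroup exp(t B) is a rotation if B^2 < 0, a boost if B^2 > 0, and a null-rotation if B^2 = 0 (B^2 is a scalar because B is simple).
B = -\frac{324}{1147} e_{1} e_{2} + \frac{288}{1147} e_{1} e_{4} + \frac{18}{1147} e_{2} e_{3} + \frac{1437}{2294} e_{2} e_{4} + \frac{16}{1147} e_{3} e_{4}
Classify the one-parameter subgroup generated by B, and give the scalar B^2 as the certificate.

B^2 term by term: the squares give (-\frac{324}{1147})^2*(e_{1} e_{2})^2 + (\frac{288}{1147})^2*(e_{1} e_{4})^2 + (\frac{18}{1147})^2*(e_{2} e_{3})^2 + (\frac{1437}{2294})^2*(e_{2} e_{4})^2 + (\frac{16}{1147})^2*(e_{3} e_{4})^2 = \frac{104976}{1315609}*(+1) + \frac{82944}{1315609}*(+1) + \frac{324}{1315609}*(-1) + \frac{2064969}{5262436}*(-1) + \frac{256}{1315609}*(-1) = -\frac{1}{4} (each basis 2-blade squares to minus the product of its generators' squares); cross terms between blades sharing an index anticommute and cancel; the commuting (index-disjoint) pairs give grade-4 terms 2*c*c'*(blade product), which cancel blade by blade — e_{1} e_{2} e_{3} e_{4}: -\frac{10368}{1315609} + \frac{10368}{1315609} = 0 — confirming B is simple. So B^2 = -\frac{1}{4}.
Answer: rotation, certificate B^2 = -\frac{1}{4}. Because -\frac{1}{4} is invariant under every versor sandwich, the classification follows from its sign alone.


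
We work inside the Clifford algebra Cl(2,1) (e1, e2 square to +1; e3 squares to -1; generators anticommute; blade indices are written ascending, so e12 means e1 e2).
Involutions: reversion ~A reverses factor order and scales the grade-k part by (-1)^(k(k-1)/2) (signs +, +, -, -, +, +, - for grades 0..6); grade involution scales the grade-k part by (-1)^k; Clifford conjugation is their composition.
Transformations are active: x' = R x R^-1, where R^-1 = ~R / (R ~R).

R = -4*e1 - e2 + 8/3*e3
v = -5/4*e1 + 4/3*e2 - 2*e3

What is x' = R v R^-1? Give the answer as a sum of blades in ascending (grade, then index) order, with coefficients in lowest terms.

~R = -4*e1 - e2 + 8/3*e3, and R ~R = 89/9, so R^-1 = ~R / (89/9).
R v = 9 - 79/12*e12 + 34/3*e13 - 14/9*e23
Answer: -2147/356*e1 - 842/267*e2 + 610/89*e3


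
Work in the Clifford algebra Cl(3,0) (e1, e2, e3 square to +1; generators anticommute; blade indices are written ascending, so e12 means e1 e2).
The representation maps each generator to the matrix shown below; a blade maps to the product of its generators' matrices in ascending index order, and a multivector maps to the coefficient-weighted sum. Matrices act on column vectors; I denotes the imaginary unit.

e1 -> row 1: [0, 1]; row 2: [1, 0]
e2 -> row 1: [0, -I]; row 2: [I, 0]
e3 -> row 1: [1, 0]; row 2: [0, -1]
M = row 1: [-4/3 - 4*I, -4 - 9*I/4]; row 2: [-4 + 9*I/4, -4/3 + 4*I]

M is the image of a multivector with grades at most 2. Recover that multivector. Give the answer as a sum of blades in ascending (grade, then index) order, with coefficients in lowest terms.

Method: 1, rho(e1), rho(e2), rho(e3) form a trace-orthogonal basis of the 2x2 complex matrices (tr(X Y) = 2 if X = Y, else 0), so M = m0*1 + m1*rho(e1) + m2*rho(e2) + m3*rho(e3) with m0 = tr(M)/2 = -4/3, m1 = tr(M rho(e1))/2 = -4, m2 = tr(M rho(e2))/2 = 9/4, m3 = tr(M rho(e3))/2 = -4*I.
Multiplying table entries, the bivector images are rho(e12) = I*rho(e3), rho(e13) = -I*rho(e2), rho(e23) = I*rho(e1); with real blade coefficients the real parts of m0..m3 are the coefficients of 1, e1, e2, e3 and the imaginary parts give the bivectors (e23: Im m1, e13: -Im m2, e12: Im m3).
Answer: -4/3 - 4*e1 + 9/4*e2 - 4*e12


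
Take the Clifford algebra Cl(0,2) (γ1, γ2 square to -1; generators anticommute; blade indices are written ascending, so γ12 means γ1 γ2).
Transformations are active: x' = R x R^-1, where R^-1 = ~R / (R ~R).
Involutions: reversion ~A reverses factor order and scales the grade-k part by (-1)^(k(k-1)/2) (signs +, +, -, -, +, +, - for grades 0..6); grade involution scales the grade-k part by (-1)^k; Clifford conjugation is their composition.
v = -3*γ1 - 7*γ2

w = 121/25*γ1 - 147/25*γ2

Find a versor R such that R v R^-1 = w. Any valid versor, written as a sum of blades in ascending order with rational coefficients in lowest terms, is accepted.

Reasoning: v^2 = w^2 = -58 since conjugation preserves the quadratic form; R = v + w = 46/25*γ1 - 322/25*γ2 is then valid when invertible, keeping its own part and reversing (v - w)/2.
Answer: 46/25*γ1 - 322/25*γ2


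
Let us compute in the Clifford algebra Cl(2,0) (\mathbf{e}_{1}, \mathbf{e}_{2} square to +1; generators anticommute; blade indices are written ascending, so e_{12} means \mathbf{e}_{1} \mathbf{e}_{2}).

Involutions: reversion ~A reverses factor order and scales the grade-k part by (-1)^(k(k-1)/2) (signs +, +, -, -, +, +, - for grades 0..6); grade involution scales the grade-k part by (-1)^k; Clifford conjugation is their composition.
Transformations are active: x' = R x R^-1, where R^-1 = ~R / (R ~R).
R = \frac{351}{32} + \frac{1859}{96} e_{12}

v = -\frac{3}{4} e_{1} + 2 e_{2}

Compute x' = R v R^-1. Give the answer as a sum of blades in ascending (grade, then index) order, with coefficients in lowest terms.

~R = \frac{351}{32} - \frac{1859}{96} e_{12}, and R ~R = \frac{2282345}{4608}, so R^-1 = ~R / (\frac{2282345}{4608}).
R v = \frac{11713}{384} e_{1} + \frac{4667}{128} e_{2}
Answer: \frac{28374}{13505} e_{1} - \frac{20803}{54020} e_{2}


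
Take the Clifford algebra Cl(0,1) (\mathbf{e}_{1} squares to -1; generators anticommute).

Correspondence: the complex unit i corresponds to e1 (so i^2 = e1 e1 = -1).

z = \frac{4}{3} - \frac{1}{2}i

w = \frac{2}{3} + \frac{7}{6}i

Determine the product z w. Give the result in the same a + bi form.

In blades: z = \frac{4}{3} - \frac{1}{2} e_{1}, w = \frac{2}{3} + \frac{7}{6} e_{1}.
Distribute z over w term by term (generator squares from the signature, products reordered to ascending indices): (\frac{4}{3})*w = \frac{8}{9} + \frac{14}{9} e_{1}; (-\frac{1}{2} e_{1})*w = \frac{7}{12} - \frac{1}{3} e_{1}.
Sum: \frac{53}{36} + \frac{11}{9} e_{1}; translating back through the correspondence:
Answer: \frac{53}{36} + \frac{11}{9}i


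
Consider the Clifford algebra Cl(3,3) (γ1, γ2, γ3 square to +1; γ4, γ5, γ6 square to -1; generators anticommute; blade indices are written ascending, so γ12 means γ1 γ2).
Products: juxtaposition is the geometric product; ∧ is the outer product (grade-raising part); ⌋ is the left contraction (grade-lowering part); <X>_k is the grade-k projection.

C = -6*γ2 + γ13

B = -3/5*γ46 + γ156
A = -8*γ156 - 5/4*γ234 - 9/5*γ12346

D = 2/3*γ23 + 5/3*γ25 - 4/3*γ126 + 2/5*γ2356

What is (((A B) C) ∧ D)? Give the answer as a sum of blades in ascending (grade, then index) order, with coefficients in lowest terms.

step 1: 8 - 27/25*γ123 - 24/5*γ145 - 3/4*γ236 - 9/5*γ2345 + 5/4*γ123456
step 2: -1227/25*γ2 + 38/25*γ13 + 9/2*γ36 - 3/4*γ126 - 78/5*γ345 + 27*γ1245 + 5/4*γ2456 - 15/2*γ13456
step 3: -38/15*γ1235 - 15/2*γ2356 + 104/5*γ123456
Answer: -38/15*γ1235 - 15/2*γ2356 + 104/5*γ123456


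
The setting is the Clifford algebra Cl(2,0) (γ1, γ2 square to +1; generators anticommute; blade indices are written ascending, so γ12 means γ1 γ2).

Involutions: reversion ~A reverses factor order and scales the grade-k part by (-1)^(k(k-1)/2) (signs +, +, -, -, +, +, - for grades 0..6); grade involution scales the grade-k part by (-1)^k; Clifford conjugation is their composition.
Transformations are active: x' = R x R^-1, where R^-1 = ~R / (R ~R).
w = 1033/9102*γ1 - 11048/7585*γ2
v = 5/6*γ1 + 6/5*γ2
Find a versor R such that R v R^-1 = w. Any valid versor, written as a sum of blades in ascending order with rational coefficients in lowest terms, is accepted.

Sketch: the shared square 1921/900 makes R = v + w = 4309/4551*γ1 - 1946/7585*γ2 the natural versor; its sandwich fixes that direction, negates (v - w)/2, and sends v to w.
Answer: 4309/4551*γ1 - 1946/7585*γ2
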